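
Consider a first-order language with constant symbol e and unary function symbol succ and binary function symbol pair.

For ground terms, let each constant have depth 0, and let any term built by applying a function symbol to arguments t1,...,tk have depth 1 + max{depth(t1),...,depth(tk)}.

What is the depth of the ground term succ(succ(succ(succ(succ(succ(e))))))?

6

depth(succ(e)) = 1 + depth(e) = 1 + 0 = 1
depth(succ(succ(e))) = 1 + depth(succ(e)) = 1 + 1 = 2
depth(succ(succ(succ(e)))) = 1 + depth(succ(succ(e))) = 1 + 2 = 3
depth(succ(succ(succ(succ(e))))) = 1 + depth(succ(succ(succ(e)))) = 1 + 3 = 4
depth(succ(succ(succ(succ(succ(e)))))) = 1 + depth(succ(succ(succ(succ(e))))) = 1 + 4 = 5
depth(succ(succ(succ(succ(succ(succ(e))))))) = 1 + depth(succ(succ(succ(succ(succ(e)))))) = 1 + 5 = 6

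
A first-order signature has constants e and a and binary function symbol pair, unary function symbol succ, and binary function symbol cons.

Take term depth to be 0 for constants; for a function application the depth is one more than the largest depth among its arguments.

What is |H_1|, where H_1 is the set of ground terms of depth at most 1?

12

Write N_k for the number of ground terms of depth ≤ k. A term of depth ≤ k is either a constant or a function symbol applied to arguments of depth ≤ k−1, so N_k = 2 + N_{k-1}^2 + N_{k-1} + N_{k-1}^2.
N_0 = 2
N_1 = 2 + 2^2 + 2 + 2^2 = 12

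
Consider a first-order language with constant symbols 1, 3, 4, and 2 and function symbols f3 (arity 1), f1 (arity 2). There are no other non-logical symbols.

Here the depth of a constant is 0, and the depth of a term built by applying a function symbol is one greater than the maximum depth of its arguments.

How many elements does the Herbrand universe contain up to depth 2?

Write N_k for the number of ground terms of depth ≤ k. A term of depth ≤ k is either a constant or a function symbol applied to arguments of depth ≤ k−1, so N_k = 4 + N_{k-1} + N_{k-1}^2.
N_0 = 4
N_1 = 4 + 4 + 4^2 = 24
N_2 = 4 + 24 + 24^2 = 604

604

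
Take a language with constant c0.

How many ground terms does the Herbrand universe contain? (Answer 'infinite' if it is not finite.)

1

There are no function symbols, so the only ground term is the single constant.
The Herbrand universe is {c0}, finite with 1 element.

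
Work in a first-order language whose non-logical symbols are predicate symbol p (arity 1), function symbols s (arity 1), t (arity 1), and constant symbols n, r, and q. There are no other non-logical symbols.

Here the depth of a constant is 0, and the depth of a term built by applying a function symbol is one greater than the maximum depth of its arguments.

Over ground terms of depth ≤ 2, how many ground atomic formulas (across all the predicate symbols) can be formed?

First count ground terms of depth ≤ 2.
Write N_k for the number of ground terms of depth ≤ k. A term of depth ≤ k is either a constant or a function symbol applied to arguments of depth ≤ k−1, so N_k = 3 + N_{k-1} + N_{k-1}.
N_0 = 3
N_1 = 3 + 3 + 3 = 9
N_2 = 3 + 9 + 9 = 21
So |H| = 21.
A ground atom is a predicate applied to a tuple of terms from H, so the count is the sum over predicates of |H|^arity:
  p: 21
Total ground atoms: 21.

21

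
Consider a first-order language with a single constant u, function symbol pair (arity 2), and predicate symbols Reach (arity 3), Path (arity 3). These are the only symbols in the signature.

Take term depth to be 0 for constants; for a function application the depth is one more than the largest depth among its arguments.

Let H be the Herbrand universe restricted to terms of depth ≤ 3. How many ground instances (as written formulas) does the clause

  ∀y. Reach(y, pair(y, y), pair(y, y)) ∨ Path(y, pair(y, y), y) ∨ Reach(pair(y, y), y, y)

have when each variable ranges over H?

26

Ground terms of depth ≤ 3:
  Let N_k count ground terms of depth at most k. Each non-constant term of depth ≤ k is some function symbol applied to depth-≤(k−1) arguments, giving N_k = 1 + N_{k-1}^2.
  N_0 = 1
  N_1 = 1 + 1^2 = 2
  N_2 = 1 + 2^2 = 5
  N_3 = 1 + 5^2 = 26
So there are 26 ground terms available for substitution.
There is 1 variable to instantiate (y),  occurring in at least one literal, so different choices give different ground instances.
Number of ground instances = 26.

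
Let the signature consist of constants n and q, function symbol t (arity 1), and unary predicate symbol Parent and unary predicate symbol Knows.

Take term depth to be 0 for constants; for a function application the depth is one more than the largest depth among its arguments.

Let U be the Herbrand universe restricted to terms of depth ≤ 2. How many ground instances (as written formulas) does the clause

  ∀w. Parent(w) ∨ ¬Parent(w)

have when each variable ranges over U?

6

Ground terms of depth ≤ 2:
  Count level by level. With function symbols t/1, the terms of depth ≤ k are the 2 constants together with each function applied to depth-≤(k−1) tuples, so N_k = 2 + N_{k-1}.
  N_0 = 2
  N_1 = 2 + 2 = 4
  N_2 = 2 + 4 = 6
  Explicitly: n, q, t(n), t(q), t(t(n)), t(t(q)).
So there are 6 ground terms available for substitution.
The clause has 1 distinct variable (w), which appears in the body. In the free term algebra distinct substitutions yield syntactically distinct ground instances.
Number of ground instances = 6.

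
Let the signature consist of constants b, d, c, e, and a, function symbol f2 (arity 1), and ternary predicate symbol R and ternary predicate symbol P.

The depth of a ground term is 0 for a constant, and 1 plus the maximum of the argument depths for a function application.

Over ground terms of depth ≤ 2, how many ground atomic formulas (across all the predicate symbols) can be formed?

6750

First count ground terms of depth ≤ 2.
Count level by level. With function symbols f2/1, the terms of depth ≤ k are the 5 constants together with each function applied to depth-≤(k−1) tuples, so N_k = 5 + N_{k-1}.
N_0 = 5
N_1 = 5 + 5 = 10
N_2 = 5 + 10 = 15
So |H| = 15.
For each predicate symbol, the number of ground atoms is |H| raised to its arity; summing:
  R: 15^3 = 3375;  P: 15^3 = 3375
Total ground atoms: 3375 + 3375 = 6750.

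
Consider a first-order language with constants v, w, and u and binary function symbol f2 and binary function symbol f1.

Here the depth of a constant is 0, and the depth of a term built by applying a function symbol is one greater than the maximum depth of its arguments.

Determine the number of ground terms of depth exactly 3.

Let N_k = |{terms of depth ≤ k}|. Then N_0 = 3 and N_k = 3 + N_{k-1}^2 + N_{k-1}^2 for k ≥ 1 (one summand per function symbol, arity giving the exponent).
N_0 = 3
N_1 = 3 + 3^2 + 3^2 = 21
N_2 = 3 + 21^2 + 21^2 = 885
N_3 = 3 + 885^2 + 885^2 = 1566453
Terms of depth exactly 3: N_3 − N_2 = 1566453 − 885 = 1565568.

1565568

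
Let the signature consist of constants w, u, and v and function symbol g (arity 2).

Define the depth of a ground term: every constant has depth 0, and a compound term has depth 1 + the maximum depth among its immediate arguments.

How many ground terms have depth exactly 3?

21465

If N_k denotes the number of depth-≤k ground terms, the 3 constants give N_0 = 3, and each function symbol of arity r contributes N_{k-1}^r new terms at level k: N_k = 3 + N_{k-1}^2.
N_0 = 3
N_1 = 3 + 3^2 = 12
N_2 = 3 + 12^2 = 147
N_3 = 3 + 147^2 = 21612
Terms of depth exactly 3: N_3 − N_2 = 21612 − 147 = 21465.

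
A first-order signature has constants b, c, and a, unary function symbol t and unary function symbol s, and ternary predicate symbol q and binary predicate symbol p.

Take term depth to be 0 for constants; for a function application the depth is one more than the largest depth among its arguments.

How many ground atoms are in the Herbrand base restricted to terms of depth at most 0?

36

First count ground terms of depth ≤ 0.
Count level by level. With function symbols t/1, s/1, the terms of depth ≤ k are the 3 constants together with each function applied to depth-≤(k−1) tuples, so N_k = 3 + N_{k-1} + N_{k-1}.
N_0 = 3
Explicitly: b, c, a.
So |H| = 3.
Each predicate of arity r yields |H|^r ground atoms (one per choice of an r-tuple from H):
  q: 3^3 = 27;  p: 3^2 = 9
Total ground atoms: 27 + 9 = 36.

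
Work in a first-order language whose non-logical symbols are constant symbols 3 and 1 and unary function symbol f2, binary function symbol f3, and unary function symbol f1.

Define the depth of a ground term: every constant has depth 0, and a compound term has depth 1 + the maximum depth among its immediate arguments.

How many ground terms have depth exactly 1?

8

Let N_k = |{terms of depth ≤ k}|. Then N_0 = 2 and N_k = 2 + N_{k-1} + N_{k-1}^2 + N_{k-1} for k ≥ 1 (one summand per function symbol, arity giving the exponent).
N_0 = 2
N_1 = 2 + 2 + 2^2 + 2 = 10
Terms of depth exactly 1: N_1 − N_0 = 10 − 2 = 8.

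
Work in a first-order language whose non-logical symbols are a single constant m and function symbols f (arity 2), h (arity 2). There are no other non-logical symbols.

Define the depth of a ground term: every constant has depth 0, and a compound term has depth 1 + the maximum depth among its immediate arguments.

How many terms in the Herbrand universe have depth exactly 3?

Let N_k = |{terms of depth ≤ k}|. Then N_0 = 1 and N_k = 1 + N_{k-1}^2 + N_{k-1}^2 for k ≥ 1 (one summand per function symbol, arity giving the exponent).
N_0 = 1
N_1 = 1 + 1^2 + 1^2 = 3
N_2 = 1 + 3^2 + 3^2 = 19
N_3 = 1 + 19^2 + 19^2 = 723
Terms of depth exactly 3: N_3 − N_2 = 723 − 19 = 704.

704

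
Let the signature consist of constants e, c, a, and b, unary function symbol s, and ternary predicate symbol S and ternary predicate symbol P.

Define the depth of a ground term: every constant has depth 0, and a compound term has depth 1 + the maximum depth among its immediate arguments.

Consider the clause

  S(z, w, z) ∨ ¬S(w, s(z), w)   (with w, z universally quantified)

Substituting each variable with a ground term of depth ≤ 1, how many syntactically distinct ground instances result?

64

Ground terms of depth ≤ 1:
  Write N_k for the number of ground terms of depth ≤ k. A term of depth ≤ k is either a constant or a function symbol applied to arguments of depth ≤ k−1, so N_k = 4 + N_{k-1}.
  N_0 = 4
  N_1 = 4 + 4 = 8
So there are 8 ground terms available for substitution.
The clause has 2 distinct variables (w, z), each appearing in the body. In the free term algebra distinct substitutions yield syntactically distinct ground instances.
Number of ground instances = 8^2 = 64.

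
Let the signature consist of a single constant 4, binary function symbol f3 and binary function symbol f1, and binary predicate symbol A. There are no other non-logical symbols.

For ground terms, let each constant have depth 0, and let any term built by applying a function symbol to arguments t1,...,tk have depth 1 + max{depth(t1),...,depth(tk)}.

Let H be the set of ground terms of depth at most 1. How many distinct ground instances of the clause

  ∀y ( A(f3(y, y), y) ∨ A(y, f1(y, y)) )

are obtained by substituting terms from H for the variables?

Ground terms of depth ≤ 1:
  Let N_k count ground terms of depth at most k. Each non-constant term of depth ≤ k is some function symbol applied to depth-≤(k−1) arguments, giving N_k = 1 + N_{k-1}^2 + N_{k-1}^2.
  N_0 = 1
  N_1 = 1 + 1^2 + 1^2 = 3
  Explicitly: 4, f3(4, 4), f1(4, 4).
So there are 3 ground terms available for substitution.
The variable y ranges independently over the available ground terms, and distinct assignments produce distinct instances.
Number of ground instances = 3.

3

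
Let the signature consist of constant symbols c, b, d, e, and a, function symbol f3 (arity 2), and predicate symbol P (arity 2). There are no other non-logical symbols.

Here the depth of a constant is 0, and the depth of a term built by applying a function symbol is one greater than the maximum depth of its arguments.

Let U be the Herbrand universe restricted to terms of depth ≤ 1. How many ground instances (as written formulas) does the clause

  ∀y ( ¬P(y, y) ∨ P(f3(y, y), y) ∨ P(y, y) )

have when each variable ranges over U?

30

Ground terms of depth ≤ 1:
  Count level by level. With function symbols f3/2, the terms of depth ≤ k are the 5 constants together with each function applied to depth-≤(k−1) tuples, so N_k = 5 + N_{k-1}^2.
  N_0 = 5
  N_1 = 5 + 5^2 = 30
So there are 30 ground terms available for substitution.
The clause has 1 distinct variable (y), which appears in the body. In the free term algebra distinct substitutions yield syntactically distinct ground instances.
Number of ground instances = 30.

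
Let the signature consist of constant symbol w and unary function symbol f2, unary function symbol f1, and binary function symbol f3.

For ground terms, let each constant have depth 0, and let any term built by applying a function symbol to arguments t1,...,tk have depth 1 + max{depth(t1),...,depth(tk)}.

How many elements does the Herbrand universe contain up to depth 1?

4

Count level by level. With function symbols f2/1, f1/1, f3/2, the terms of depth ≤ k are the 1 constant together with each function applied to depth-≤(k−1) tuples, so N_k = 1 + N_{k-1} + N_{k-1} + N_{k-1}^2.
N_0 = 1
N_1 = 1 + 1 + 1 + 1^2 = 4
Explicitly: w, f2(w), f1(w), f3(w, w).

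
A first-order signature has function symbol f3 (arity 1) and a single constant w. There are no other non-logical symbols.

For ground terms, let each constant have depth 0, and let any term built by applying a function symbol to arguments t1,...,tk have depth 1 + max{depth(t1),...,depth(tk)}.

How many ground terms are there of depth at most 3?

4

Write N_k for the number of ground terms of depth ≤ k. A term of depth ≤ k is either a constant or a function symbol applied to arguments of depth ≤ k−1, so N_k = 1 + N_{k-1}.
N_0 = 1
N_1 = 1 + 1 = 2
N_2 = 1 + 2 = 3
N_3 = 1 + 3 = 4
Explicitly: w, f3(w), f3(f3(w)), f3(f3(f3(w))).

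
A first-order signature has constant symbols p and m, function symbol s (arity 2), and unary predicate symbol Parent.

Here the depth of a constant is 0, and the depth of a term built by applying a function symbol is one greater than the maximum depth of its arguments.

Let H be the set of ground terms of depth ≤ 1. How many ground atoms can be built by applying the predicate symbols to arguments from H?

First count ground terms of depth ≤ 1.
Count level by level. With function symbols s/2, the terms of depth ≤ k are the 2 constants together with each function applied to depth-≤(k−1) tuples, so N_k = 2 + N_{k-1}^2.
N_0 = 2
N_1 = 2 + 2^2 = 6
Explicitly: p, m, s(p, p), s(p, m), s(m, p), s(m, m).
So |H| = 6.
A ground atom is a predicate applied to a tuple of terms from H, so the count is the sum over predicates of |H|^arity:
  Parent: 6
Total ground atoms: 6.

6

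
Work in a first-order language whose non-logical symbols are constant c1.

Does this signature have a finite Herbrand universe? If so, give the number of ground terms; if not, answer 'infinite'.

1

There are no function symbols, so the only ground term is the single constant.
The Herbrand universe is {c1}, finite with 1 element.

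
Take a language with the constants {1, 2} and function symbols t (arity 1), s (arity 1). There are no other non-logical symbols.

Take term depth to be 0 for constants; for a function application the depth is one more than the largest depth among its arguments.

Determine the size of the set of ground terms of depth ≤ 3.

30

If N_k denotes the number of depth-≤k ground terms, the 2 constants give N_0 = 2, and each function symbol of arity r contributes N_{k-1}^r new terms at level k: N_k = 2 + N_{k-1} + N_{k-1}.
N_0 = 2
N_1 = 2 + 2 + 2 = 6
N_2 = 2 + 6 + 6 = 14
N_3 = 2 + 14 + 14 = 30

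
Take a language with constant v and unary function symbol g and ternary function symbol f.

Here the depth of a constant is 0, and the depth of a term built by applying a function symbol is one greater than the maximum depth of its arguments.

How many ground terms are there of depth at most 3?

29823

If N_k denotes the number of depth-≤k ground terms, the 1 constant gives N_0 = 1, and each function symbol of arity r contributes N_{k-1}^r new terms at level k: N_k = 1 + N_{k-1} + N_{k-1}^3.
N_0 = 1
N_1 = 1 + 1 + 1^3 = 3
N_2 = 1 + 3 + 3^3 = 31
N_3 = 1 + 31 + 31^3 = 29823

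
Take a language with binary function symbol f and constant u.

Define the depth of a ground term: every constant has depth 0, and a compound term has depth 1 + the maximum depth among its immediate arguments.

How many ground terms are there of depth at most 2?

Let N_k = |{terms of depth ≤ k}|. Then N_0 = 1 and N_k = 1 + N_{k-1}^2 for k ≥ 1 (one summand per function symbol, arity giving the exponent).
N_0 = 1
N_1 = 1 + 1^2 = 2
N_2 = 1 + 2^2 = 5

5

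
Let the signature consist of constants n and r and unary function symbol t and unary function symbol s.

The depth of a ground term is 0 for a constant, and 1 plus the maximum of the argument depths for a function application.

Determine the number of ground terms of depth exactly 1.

Let N_k count ground terms of depth at most k. Each non-constant term of depth ≤ k is some function symbol applied to depth-≤(k−1) arguments, giving N_k = 2 + N_{k-1} + N_{k-1}.
N_0 = 2
N_1 = 2 + 2 + 2 = 6
Terms of depth exactly 1: N_1 − N_0 = 6 − 2 = 4.

4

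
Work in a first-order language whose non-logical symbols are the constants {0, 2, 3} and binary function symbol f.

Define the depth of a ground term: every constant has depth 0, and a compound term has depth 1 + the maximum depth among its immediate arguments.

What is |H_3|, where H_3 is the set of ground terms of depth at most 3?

If N_k denotes the number of depth-≤k ground terms, the 3 constants give N_0 = 3, and each function symbol of arity r contributes N_{k-1}^r new terms at level k: N_k = 3 + N_{k-1}^2.
N_0 = 3
N_1 = 3 + 3^2 = 12
N_2 = 3 + 12^2 = 147
N_3 = 3 + 147^2 = 21612

21612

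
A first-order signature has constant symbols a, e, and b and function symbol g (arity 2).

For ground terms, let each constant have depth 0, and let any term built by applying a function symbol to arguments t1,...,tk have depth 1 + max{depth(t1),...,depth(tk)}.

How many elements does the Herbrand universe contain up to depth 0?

3

Let N_k = |{terms of depth ≤ k}|. Then N_0 = 3 and N_k = 3 + N_{k-1}^2 for k ≥ 1 (one summand per function symbol, arity giving the exponent).
N_0 = 3
Explicitly: a, e, b.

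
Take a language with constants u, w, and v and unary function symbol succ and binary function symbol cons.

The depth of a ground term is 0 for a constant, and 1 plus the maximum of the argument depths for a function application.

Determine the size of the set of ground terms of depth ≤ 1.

15

Write N_k for the number of ground terms of depth ≤ k. A term of depth ≤ k is either a constant or a function symbol applied to arguments of depth ≤ k−1, so N_k = 3 + N_{k-1} + N_{k-1}^2.
N_0 = 3
N_1 = 3 + 3 + 3^2 = 15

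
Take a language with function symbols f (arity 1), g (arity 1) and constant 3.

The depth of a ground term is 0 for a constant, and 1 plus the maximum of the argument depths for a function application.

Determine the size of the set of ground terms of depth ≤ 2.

If N_k denotes the number of depth-≤k ground terms, the 1 constant gives N_0 = 1, and each function symbol of arity r contributes N_{k-1}^r new terms at level k: N_k = 1 + N_{k-1} + N_{k-1}.
N_0 = 1
N_1 = 1 + 1 + 1 = 3
N_2 = 1 + 3 + 3 = 7
Explicitly: 3, f(3), f(f(3)), f(g(3)), g(3), g(f(3)), g(g(3)).

7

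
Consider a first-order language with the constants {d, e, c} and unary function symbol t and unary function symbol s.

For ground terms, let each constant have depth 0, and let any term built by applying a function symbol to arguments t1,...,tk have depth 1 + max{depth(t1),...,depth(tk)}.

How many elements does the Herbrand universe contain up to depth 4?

Let N_k = |{terms of depth ≤ k}|. Then N_0 = 3 and N_k = 3 + N_{k-1} + N_{k-1} for k ≥ 1 (one summand per function symbol, arity giving the exponent).
N_0 = 3
N_1 = 3 + 3 + 3 = 9
N_2 = 3 + 9 + 9 = 21
N_3 = 3 + 21 + 21 = 45
N_4 = 3 + 45 + 45 = 93

93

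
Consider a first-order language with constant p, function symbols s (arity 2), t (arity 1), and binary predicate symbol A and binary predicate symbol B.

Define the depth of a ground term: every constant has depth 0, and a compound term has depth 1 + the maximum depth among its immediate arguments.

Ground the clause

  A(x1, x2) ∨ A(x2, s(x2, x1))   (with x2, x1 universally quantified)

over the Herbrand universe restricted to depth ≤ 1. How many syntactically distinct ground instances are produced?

9

Ground terms of depth ≤ 1:
  Write N_k for the number of ground terms of depth ≤ k. A term of depth ≤ k is either a constant or a function symbol applied to arguments of depth ≤ k−1, so N_k = 1 + N_{k-1}^2 + N_{k-1}.
  N_0 = 1
  N_1 = 1 + 1^2 + 1 = 3
So there are 3 ground terms available for substitution.
The body mentions every one of the 2 quantified variables; since ground terms form a free algebra, no two substitutions collapse to the same formula.
Number of ground instances = 3^2 = 9.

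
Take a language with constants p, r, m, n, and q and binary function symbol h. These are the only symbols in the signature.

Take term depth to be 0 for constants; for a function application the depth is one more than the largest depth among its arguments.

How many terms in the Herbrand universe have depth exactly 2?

875

If N_k denotes the number of depth-≤k ground terms, the 5 constants give N_0 = 5, and each function symbol of arity r contributes N_{k-1}^r new terms at level k: N_k = 5 + N_{k-1}^2.
N_0 = 5
N_1 = 5 + 5^2 = 30
N_2 = 5 + 30^2 = 905
Terms of depth exactly 2: N_2 − N_1 = 905 − 30 = 875.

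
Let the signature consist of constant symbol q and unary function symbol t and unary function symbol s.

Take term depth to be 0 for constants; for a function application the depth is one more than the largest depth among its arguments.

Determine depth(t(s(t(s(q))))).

depth(s(q)) = 1 + depth(q) = 1 + 0 = 1
depth(t(s(q))) = 1 + depth(s(q)) = 1 + 1 = 2
depth(s(t(s(q)))) = 1 + depth(t(s(q))) = 1 + 2 = 3
depth(t(s(t(s(q))))) = 1 + depth(s(t(s(q)))) = 1 + 3 = 4

4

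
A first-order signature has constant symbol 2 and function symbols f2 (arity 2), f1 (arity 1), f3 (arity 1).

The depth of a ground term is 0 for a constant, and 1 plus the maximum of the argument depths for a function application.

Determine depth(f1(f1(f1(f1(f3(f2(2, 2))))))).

depth(f2(2, 2)) = 1 + max(0, 0) = 1
depth(f3(f2(2, 2))) = 1 + depth(f2(2, 2)) = 1 + 1 = 2
depth(f1(f3(f2(2, 2)))) = 1 + depth(f3(f2(2, 2))) = 1 + 2 = 3
depth(f1(f1(f3(f2(2, 2))))) = 1 + depth(f1(f3(f2(2, 2)))) = 1 + 3 = 4
depth(f1(f1(f1(f3(f2(2, 2)))))) = 1 + depth(f1(f1(f3(f2(2, 2))))) = 1 + 4 = 5
depth(f1(f1(f1(f1(f3(f2(2, 2))))))) = 1 + depth(f1(f1(f1(f3(f2(2, 2)))))) = 1 + 5 = 6

6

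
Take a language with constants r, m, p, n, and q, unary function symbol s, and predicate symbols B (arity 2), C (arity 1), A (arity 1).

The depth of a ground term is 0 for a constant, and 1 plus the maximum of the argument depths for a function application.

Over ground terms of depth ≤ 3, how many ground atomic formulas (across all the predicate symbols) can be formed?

First count ground terms of depth ≤ 3.
Count level by level. With function symbols s/1, the terms of depth ≤ k are the 5 constants together with each function applied to depth-≤(k−1) tuples, so N_k = 5 + N_{k-1}.
N_0 = 5
N_1 = 5 + 5 = 10
N_2 = 5 + 10 = 15
N_3 = 5 + 15 = 20
So |H| = 20.
A ground atom is a predicate applied to a tuple of terms from H, so the count is the sum over predicates of |H|^arity:
  B: 20^2 = 400;  C: 20;  A: 20
Total ground atoms: 400 + 20 + 20 = 440.

440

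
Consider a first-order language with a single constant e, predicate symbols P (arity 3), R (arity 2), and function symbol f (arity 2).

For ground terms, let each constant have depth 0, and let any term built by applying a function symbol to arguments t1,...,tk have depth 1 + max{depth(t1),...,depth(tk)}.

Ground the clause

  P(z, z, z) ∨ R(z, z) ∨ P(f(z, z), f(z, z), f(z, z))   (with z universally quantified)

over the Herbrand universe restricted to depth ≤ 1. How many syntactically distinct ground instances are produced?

Ground terms of depth ≤ 1:
  Let N_k = |{terms of depth ≤ k}|. Then N_0 = 1 and N_k = 1 + N_{k-1}^2 for k ≥ 1 (one summand per function symbol, arity giving the exponent).
  N_0 = 1
  N_1 = 1 + 1^2 = 2
  Explicitly: e, f(e, e).
So there are 2 ground terms available for substitution.
There is 1 variable to instantiate (z),  occurring in at least one literal, so different choices give different ground instances.
Number of ground instances = 2.

2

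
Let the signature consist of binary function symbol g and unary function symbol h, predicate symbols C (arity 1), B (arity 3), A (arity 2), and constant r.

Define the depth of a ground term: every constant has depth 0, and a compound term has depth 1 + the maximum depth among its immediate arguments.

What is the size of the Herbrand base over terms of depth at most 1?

First count ground terms of depth ≤ 1.
Write N_k for the number of ground terms of depth ≤ k. A term of depth ≤ k is either a constant or a function symbol applied to arguments of depth ≤ k−1, so N_k = 1 + N_{k-1}^2 + N_{k-1}.
N_0 = 1
N_1 = 1 + 1^2 + 1 = 3
Explicitly: r, g(r, r), h(r).
So |H| = 3.
Each predicate of arity r yields |H|^r ground atoms (one per choice of an r-tuple from H):
  C: 3;  B: 3^3 = 27;  A: 3^2 = 9
Total ground atoms: 3 + 27 + 9 = 39.

39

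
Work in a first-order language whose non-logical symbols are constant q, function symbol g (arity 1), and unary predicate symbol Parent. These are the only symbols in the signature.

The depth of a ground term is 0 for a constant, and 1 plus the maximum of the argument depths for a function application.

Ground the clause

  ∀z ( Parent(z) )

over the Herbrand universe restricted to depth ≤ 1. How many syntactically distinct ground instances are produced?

2

Ground terms of depth ≤ 1:
  Let N_k count ground terms of depth at most k. Each non-constant term of depth ≤ k is some function symbol applied to depth-≤(k−1) arguments, giving N_k = 1 + N_{k-1}.
  N_0 = 1
  N_1 = 1 + 1 = 2
So there are 2 ground terms available for substitution.
The variable z ranges independently over the available ground terms, and distinct assignments produce distinct instances.
Number of ground instances = 2.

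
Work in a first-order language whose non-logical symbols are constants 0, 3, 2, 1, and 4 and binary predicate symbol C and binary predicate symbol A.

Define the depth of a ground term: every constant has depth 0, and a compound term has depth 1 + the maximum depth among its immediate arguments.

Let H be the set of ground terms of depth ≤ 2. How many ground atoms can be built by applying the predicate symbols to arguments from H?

First count ground terms of depth ≤ 2.
With no function symbols every ground term is a constant, so there are exactly 5 ground terms at every depth bound.
N_0 = 5
N_1 = 5
N_2 = 5
Explicitly: 0, 3, 2, 1, 4.
So |H| = 5.
Each predicate of arity r yields |H|^r ground atoms (one per choice of an r-tuple from H):
  C: 5^2 = 25;  A: 5^2 = 25
Total ground atoms: 25 + 25 = 50.

50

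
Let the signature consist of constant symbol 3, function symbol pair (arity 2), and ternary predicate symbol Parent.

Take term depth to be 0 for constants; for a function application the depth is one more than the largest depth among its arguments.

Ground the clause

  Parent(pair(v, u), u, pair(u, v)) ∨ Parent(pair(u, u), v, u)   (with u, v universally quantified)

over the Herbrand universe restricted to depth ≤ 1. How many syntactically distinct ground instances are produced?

4

Ground terms of depth ≤ 1:
  Write N_k for the number of ground terms of depth ≤ k. A term of depth ≤ k is either a constant or a function symbol applied to arguments of depth ≤ k−1, so N_k = 1 + N_{k-1}^2.
  N_0 = 1
  N_1 = 1 + 1^2 = 2
  Explicitly: 3, pair(3, 3).
So there are 2 ground terms available for substitution.
The clause has 2 distinct variables (u, v), each appearing in the body. In the free term algebra distinct substitutions yield syntactically distinct ground instances.
Number of ground instances = 2^2 = 4.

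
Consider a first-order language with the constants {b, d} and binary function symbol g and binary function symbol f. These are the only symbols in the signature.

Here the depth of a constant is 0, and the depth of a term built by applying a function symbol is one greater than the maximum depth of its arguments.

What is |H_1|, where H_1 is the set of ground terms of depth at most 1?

10

If N_k denotes the number of depth-≤k ground terms, the 2 constants give N_0 = 2, and each function symbol of arity r contributes N_{k-1}^r new terms at level k: N_k = 2 + N_{k-1}^2 + N_{k-1}^2.
N_0 = 2
N_1 = 2 + 2^2 + 2^2 = 10
Explicitly: b, d, g(b, b), g(b, d), g(d, b), g(d, d), f(b, b), f(b, d), f(d, b), f(d, d).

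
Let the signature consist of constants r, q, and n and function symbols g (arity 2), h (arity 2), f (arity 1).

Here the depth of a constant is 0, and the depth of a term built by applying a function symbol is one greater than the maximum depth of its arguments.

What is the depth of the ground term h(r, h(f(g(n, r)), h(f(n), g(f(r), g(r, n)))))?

5

depth(g(n, r)) = 1 + max(0, 0) = 1
depth(f(g(n, r))) = 1 + depth(g(n, r)) = 1 + 1 = 2
depth(f(n)) = 1 + depth(n) = 1 + 0 = 1
depth(f(r)) = 1 + depth(r) = 1 + 0 = 1
depth(g(r, n)) = 1 + max(0, 0) = 1
depth(g(f(r), g(r, n))) = 1 + max(1, 1) = 2
depth(h(f(n), g(f(r), g(r, n)))) = 1 + max(1, 2) = 3
depth(h(f(g(n, r)), h(f(n), g(f(r), g(r, n))))) = 1 + max(2, 3) = 4
depth(h(r, h(f(g(n, r)), h(f(n), g(f(r), g(r, n)))))) = 1 + max(0, 4) = 5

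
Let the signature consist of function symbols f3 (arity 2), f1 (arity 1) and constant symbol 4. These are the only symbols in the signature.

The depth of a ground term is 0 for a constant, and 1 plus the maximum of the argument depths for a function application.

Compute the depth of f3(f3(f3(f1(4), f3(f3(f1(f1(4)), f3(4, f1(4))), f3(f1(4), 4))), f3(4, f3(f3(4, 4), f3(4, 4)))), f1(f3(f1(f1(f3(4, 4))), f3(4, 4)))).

7

depth(f1(4)) = 1 + depth(4) = 1 + 0 = 1
depth(f1(f1(4))) = 1 + depth(f1(4)) = 1 + 1 = 2
depth(f3(4, f1(4))) = 1 + max(0, 1) = 2
depth(f3(f1(f1(4)), f3(4, f1(4)))) = 1 + max(2, 2) = 3
depth(f3(f1(4), 4)) = 1 + max(1, 0) = 2
depth(f3(f3(f1(f1(4)), f3(4, f1(4))), f3(f1(4), 4))) = 1 + max(3, 2) = 4
depth(f3(f1(4), f3(f3(f1(f1(4)), f3(4, f1(4))), f3(f1(4), 4)))) = 1 + max(1, 4) = 5
depth(f3(4, 4)) = 1 + max(0, 0) = 1
depth(f3(f3(4, 4), f3(4, 4))) = 1 + max(1, 1) = 2
depth(f3(4, f3(f3(4, 4), f3(4, 4)))) = 1 + max(0, 2) = 3
depth(f3(f3(f1(4), f3(f3(f1(f1(4)), f3(4, f1(4))), f3(f1(4), 4))), f3(4, f3(f3(4, 4), f3(4, 4))))) = 1 + max(5, 3) = 6
depth(f1(f3(4, 4))) = 1 + depth(f3(4, 4)) = 1 + 1 = 2
depth(f1(f1(f3(4, 4)))) = 1 + depth(f1(f3(4, 4))) = 1 + 2 = 3
depth(f3(f1(f1(f3(4, 4))), f3(4, 4))) = 1 + max(3, 1) = 4
depth(f1(f3(f1(f1(f3(4, 4))), f3(4, 4)))) = 1 + depth(f3(f1(f1(f3(4, 4))), f3(4, 4))) = 1 + 4 = 5
depth(f3(f3(f3(f1(4), f3(f3(f1(f1(4)), f3(4, f1(4))), f3(f1(4), 4))), f3(4, f3(f3(4, 4), f3(4, 4)))), f1(f3(f1(f1(f3(4, 4))), f3(4, 4))))) = 1 + max(6, 5) = 7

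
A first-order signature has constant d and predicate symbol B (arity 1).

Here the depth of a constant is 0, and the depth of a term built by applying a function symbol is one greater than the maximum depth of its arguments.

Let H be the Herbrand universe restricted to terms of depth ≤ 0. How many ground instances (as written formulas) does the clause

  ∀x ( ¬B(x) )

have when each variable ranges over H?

Ground terms of depth ≤ 0:
  With no function symbols every ground term is a constant, so there is exactly 1 ground term at every depth bound.
  N_0 = 1
  Explicitly: d.
So there is exactly 1 ground term available for substitution.
The clause has 1 distinct variable (x), which appears in the body. In the free term algebra distinct substitutions yield syntactically distinct ground instances.
Number of ground instances = 1.

1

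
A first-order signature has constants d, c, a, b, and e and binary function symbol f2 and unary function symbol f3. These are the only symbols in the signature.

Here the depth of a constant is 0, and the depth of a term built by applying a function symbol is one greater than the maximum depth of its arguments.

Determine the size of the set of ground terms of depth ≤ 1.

35

Write N_k for the number of ground terms of depth ≤ k. A term of depth ≤ k is either a constant or a function symbol applied to arguments of depth ≤ k−1, so N_k = 5 + N_{k-1}^2 + N_{k-1}.
N_0 = 5
N_1 = 5 + 5^2 + 5 = 35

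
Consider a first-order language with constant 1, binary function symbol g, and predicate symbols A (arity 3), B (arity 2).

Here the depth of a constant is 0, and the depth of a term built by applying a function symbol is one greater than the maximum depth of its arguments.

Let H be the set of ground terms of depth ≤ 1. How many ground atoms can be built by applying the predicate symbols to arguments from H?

12

First count ground terms of depth ≤ 1.
Write N_k for the number of ground terms of depth ≤ k. A term of depth ≤ k is either a constant or a function symbol applied to arguments of depth ≤ k−1, so N_k = 1 + N_{k-1}^2.
N_0 = 1
N_1 = 1 + 1^2 = 2
Explicitly: 1, g(1, 1).
So |H| = 2.
For each predicate symbol, the number of ground atoms is |H| raised to its arity; summing:
  A: 2^3 = 8;  B: 2^2 = 4
Total ground atoms: 8 + 4 = 12.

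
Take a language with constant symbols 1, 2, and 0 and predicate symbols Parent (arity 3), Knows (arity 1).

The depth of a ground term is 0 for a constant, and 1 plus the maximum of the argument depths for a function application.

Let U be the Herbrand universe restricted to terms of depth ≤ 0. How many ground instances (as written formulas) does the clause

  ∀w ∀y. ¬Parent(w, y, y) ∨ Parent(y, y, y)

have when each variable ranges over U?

9

Ground terms of depth ≤ 0:
  With no function symbols every ground term is a constant, so there are exactly 3 ground terms at every depth bound.
  N_0 = 3
  Explicitly: 1, 2, 0.
So there are 3 ground terms available for substitution.
The body mentions every one of the 2 quantified variables; since ground terms form a free algebra, no two substitutions collapse to the same formula.
Number of ground instances = 3^2 = 9.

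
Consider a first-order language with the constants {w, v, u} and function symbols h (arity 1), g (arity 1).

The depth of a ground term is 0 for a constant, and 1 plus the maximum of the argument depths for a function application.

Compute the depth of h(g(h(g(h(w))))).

depth(h(w)) = 1 + depth(w) = 1 + 0 = 1
depth(g(h(w))) = 1 + depth(h(w)) = 1 + 1 = 2
depth(h(g(h(w)))) = 1 + depth(g(h(w))) = 1 + 2 = 3
depth(g(h(g(h(w))))) = 1 + depth(h(g(h(w)))) = 1 + 3 = 4
depth(h(g(h(g(h(w)))))) = 1 + depth(g(h(g(h(w))))) = 1 + 4 = 5

5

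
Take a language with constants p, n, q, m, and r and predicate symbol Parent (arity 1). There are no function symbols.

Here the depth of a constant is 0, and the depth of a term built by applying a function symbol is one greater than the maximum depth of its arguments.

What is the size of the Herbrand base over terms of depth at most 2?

5

First count ground terms of depth ≤ 2.
With no function symbols every ground term is a constant, so there are exactly 5 ground terms at every depth bound.
N_0 = 5
N_1 = 5
N_2 = 5
Explicitly: p, n, q, m, r.
So |H| = 5.
Ground atoms are formed by filling each argument slot of a predicate with a term from H, so an r-ary predicate gives |H|^r atoms:
  Parent: 5
Total ground atoms: 5.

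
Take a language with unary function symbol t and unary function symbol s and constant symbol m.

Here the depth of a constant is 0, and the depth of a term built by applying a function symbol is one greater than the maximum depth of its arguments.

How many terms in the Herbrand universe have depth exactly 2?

Let N_k count ground terms of depth at most k. Each non-constant term of depth ≤ k is some function symbol applied to depth-≤(k−1) arguments, giving N_k = 1 + N_{k-1} + N_{k-1}.
N_0 = 1
N_1 = 1 + 1 + 1 = 3
N_2 = 1 + 3 + 3 = 7
Terms of depth exactly 2: N_2 − N_1 = 7 − 3 = 4.

4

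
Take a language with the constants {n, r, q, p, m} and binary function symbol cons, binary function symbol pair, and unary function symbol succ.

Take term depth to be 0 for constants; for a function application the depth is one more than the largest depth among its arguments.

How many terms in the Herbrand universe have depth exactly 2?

7205

Write N_k for the number of ground terms of depth ≤ k. A term of depth ≤ k is either a constant or a function symbol applied to arguments of depth ≤ k−1, so N_k = 5 + N_{k-1}^2 + N_{k-1}^2 + N_{k-1}.
N_0 = 5
N_1 = 5 + 5^2 + 5^2 + 5 = 60
N_2 = 5 + 60^2 + 60^2 + 60 = 7265
Terms of depth exactly 2: N_2 − N_1 = 7265 − 60 = 7205.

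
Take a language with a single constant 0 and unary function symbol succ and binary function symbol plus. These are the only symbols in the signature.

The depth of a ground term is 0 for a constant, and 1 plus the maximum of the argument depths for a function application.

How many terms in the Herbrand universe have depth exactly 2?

10

Write N_k for the number of ground terms of depth ≤ k. A term of depth ≤ k is either a constant or a function symbol applied to arguments of depth ≤ k−1, so N_k = 1 + N_{k-1} + N_{k-1}^2.
N_0 = 1
N_1 = 1 + 1 + 1^2 = 3
N_2 = 1 + 3 + 3^2 = 13
Terms of depth exactly 2: N_2 − N_1 = 13 − 3 = 10.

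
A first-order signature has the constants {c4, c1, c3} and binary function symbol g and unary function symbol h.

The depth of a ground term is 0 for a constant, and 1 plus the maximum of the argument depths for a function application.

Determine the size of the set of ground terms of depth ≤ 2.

Write N_k for the number of ground terms of depth ≤ k. A term of depth ≤ k is either a constant or a function symbol applied to arguments of depth ≤ k−1, so N_k = 3 + N_{k-1}^2 + N_{k-1}.
N_0 = 3
N_1 = 3 + 3^2 + 3 = 15
N_2 = 3 + 15^2 + 15 = 243

243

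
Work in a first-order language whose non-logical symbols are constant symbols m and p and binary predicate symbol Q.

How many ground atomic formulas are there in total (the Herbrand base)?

With no function symbols, the Herbrand universe is just the 2 constants.
Ground atoms per predicate: Q: 2^2 = 4.
Herbrand base size = 4 = 4.

4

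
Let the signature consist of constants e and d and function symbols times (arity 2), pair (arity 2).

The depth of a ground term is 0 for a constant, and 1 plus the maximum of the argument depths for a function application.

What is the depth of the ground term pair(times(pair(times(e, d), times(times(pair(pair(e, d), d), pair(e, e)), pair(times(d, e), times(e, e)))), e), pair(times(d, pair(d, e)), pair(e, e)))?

7

depth(times(e, d)) = 1 + max(0, 0) = 1
depth(pair(e, d)) = 1 + max(0, 0) = 1
depth(pair(pair(e, d), d)) = 1 + max(1, 0) = 2
depth(pair(e, e)) = 1 + max(0, 0) = 1
depth(times(pair(pair(e, d), d), pair(e, e))) = 1 + max(2, 1) = 3
depth(times(d, e)) = 1 + max(0, 0) = 1
depth(times(e, e)) = 1 + max(0, 0) = 1
depth(pair(times(d, e), times(e, e))) = 1 + max(1, 1) = 2
depth(times(times(pair(pair(e, d), d), pair(e, e)), pair(times(d, e), times(e, e)))) = 1 + max(3, 2) = 4
depth(pair(times(e, d), times(times(pair(pair(e, d), d), pair(e, e)), pair(times(d, e), times(e, e))))) = 1 + max(1, 4) = 5
depth(times(pair(times(e, d), times(times(pair(pair(e, d), d), pair(e, e)), pair(times(d, e), times(e, e)))), e)) = 1 + max(5, 0) = 6
depth(pair(d, e)) = 1 + max(0, 0) = 1
depth(times(d, pair(d, e))) = 1 + max(0, 1) = 2
depth(pair(times(d, pair(d, e)), pair(e, e))) = 1 + max(2, 1) = 3
depth(pair(times(pair(times(e, d), times(times(pair(pair(e, d), d), pair(e, e)), pair(times(d, e), times(e, e)))), e), pair(times(d, pair(d, e)), pair(e, e)))) = 1 + max(6, 3) = 7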